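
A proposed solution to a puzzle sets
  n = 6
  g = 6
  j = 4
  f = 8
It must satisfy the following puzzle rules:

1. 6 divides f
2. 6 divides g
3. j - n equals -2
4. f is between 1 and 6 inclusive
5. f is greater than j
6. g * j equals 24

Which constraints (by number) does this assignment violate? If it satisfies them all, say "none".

Violated: 1 and 4.

1. 8 = 6*1 + 2, so 6 does not divide 8  no
2. 6 / 6 = 1, so 6 divides 6  yes
3. j - n = 4 - 6 = -2  yes
4. f = 8 is outside [1, 6]  no
5. f = 8, j = 4; 8 > 4  yes
6. g * j = 6 * 4 = 24  yes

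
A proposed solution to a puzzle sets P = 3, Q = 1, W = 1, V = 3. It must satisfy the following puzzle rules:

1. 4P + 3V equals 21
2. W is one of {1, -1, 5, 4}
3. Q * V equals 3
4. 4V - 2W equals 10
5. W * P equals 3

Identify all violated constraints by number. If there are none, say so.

1. 4P + 3V = 4(3) + 3(3) = 21 — OK.
2. W = 1 is in {1, -1, 5, 4} — OK.
3. Q * V = 1 * 3 = 3 — OK.
4. 4V - 2W = 4(3) - 2(1) = 10 — OK.
5. W * P = 1 * 3 = 3 — OK.

None — every constraint holds.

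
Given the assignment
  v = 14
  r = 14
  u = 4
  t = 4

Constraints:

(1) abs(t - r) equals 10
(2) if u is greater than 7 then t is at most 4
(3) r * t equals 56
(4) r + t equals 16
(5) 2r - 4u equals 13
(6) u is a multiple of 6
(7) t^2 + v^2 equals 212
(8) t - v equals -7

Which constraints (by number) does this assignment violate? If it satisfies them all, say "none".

The assignment fails constraints 4, 5, 6, and 8.

(1) abs(4 - 14) = 10 — holds.
(2) u = 4, not > 7; antecedent false, conditional vacuously true — holds.
(3) r * t = 14 * 4 = 56 — holds.
(4) r + t = 14 + 4 = 18, not 16 — does not hold.
(5) 2r - 4u = 2(14) - 4(4) = 12, not 13 — does not hold.
(6) 4 = 6*0 + 4, so 6 does not divide 4 — does not hold.
(7) t^2 + v^2 = 4^2 + 14^2 = 16 + 196 = 212 — holds.
(8) t - v = 4 - 14 = -10, not -7 — does not hold.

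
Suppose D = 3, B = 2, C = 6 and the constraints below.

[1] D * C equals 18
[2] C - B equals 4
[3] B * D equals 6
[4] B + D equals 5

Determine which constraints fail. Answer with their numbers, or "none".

The assignment satisfies every constraint.

[1] D * C = 3 * 6 = 18  yes
[2] C - B = 6 - 2 = 4  yes
[3] B * D = 2 * 3 = 6  yes
[4] B + D = 2 + 3 = 5  yes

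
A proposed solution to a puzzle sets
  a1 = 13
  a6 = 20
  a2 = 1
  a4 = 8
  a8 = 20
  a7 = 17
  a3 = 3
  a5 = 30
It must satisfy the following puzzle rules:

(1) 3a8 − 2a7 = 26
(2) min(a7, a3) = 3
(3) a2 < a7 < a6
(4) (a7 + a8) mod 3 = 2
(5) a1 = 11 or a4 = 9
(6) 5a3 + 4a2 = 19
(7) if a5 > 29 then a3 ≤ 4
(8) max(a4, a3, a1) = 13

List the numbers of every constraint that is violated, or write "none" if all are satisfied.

(1) 3a8 − 2a7 = 3(20) − 2(17) = 26 — holds.
(2) min(17, 3) = 3 — holds.
(3) values 1 < 17 < 20 — holds.
(4) a7 + a8 = 37; 37 mod 3 = 1, not 2 — fails.
(5) a1 = 13 ≠ 11 and a4 = 8 ≠ 9; both disjuncts false — fails.
(6) 5a3 + 4a2 = 5(3) + 4(1) = 19 — holds.
(7) a5 = 30 > 29, so we need a3 ≤ 4; a3 = 3 ≤ 4 — holds.
(8) max(8, 3, 13) = 13 — holds.

No — constraints 4 and 5 are not satisfied.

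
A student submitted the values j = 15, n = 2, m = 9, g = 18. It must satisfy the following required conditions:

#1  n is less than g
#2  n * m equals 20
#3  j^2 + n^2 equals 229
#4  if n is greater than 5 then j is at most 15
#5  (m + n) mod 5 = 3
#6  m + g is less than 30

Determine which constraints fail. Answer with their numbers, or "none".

Constraints 2 and 5 do not hold.

#1 n = 2, g = 18; 2 < 18 — holds.
#2 n * m = 2 * 9 = 18, not 20 — fails.
#3 j^2 + n^2 = 15^2 + 2^2 = 225 + 4 = 229 — holds.
#4 n = 2, not > 5; antecedent false, conditional vacuously true — holds.
#5 m + n = 11; 11 mod 5 = 1, not 3 — fails.
#6 m + g = 9 + 18 = 27; 27 < 30 — holds.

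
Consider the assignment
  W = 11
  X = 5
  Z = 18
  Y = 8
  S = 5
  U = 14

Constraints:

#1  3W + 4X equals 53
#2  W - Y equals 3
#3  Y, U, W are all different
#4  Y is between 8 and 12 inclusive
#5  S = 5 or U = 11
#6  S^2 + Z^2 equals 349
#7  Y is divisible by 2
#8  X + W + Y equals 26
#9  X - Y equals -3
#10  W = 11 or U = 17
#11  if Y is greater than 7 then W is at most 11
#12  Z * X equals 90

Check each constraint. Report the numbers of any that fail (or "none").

#1 3W + 4X = 3(11) + 4(5) = 53  yes
#2 W - Y = 11 - 8 = 3  yes
#3 values 8, 14, 11 are pairwise distinct  yes
#4 Y = 8 lies in [8, 12]  yes
#5 S = 5 = 5 (first disjunct)  yes
#6 S^2 + Z^2 = 5^2 + 18^2 = 25 + 324 = 349  yes
#7 8 / 2 = 4, so 2 divides 8  yes
#8 X + W + Y = 5 + 11 + 8 = 24, not 26  no
#9 X - Y = 5 - 8 = -3  yes
#10 W = 11 = 11 (first disjunct)  yes
#11 Y = 8 > 7, so we need W ≤ 11; W = 11 ≤ 11  yes
#12 Z * X = 18 * 5 = 90  yes

The assignment fails constraint 8.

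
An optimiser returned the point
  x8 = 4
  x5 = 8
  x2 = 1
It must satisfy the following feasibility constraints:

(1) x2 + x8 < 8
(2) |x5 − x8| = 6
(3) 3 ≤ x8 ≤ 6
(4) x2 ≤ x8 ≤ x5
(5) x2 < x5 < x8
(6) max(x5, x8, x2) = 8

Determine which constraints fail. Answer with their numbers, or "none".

(1) x2 + x8 = 1 + 4 = 5; 5 < 8 — holds.
(2) |8 − 4| = 4, not 6 — fails.
(3) x8 = 4 lies in [3, 6] — holds.
(4) values 1 ≤ 4 ≤ 8 — holds.
(5) values 1, 8, 4; x5 = 8 is not < x8 = 4 — fails.
(6) max(8, 4, 1) = 8 — holds.

Violated: 2 and 5.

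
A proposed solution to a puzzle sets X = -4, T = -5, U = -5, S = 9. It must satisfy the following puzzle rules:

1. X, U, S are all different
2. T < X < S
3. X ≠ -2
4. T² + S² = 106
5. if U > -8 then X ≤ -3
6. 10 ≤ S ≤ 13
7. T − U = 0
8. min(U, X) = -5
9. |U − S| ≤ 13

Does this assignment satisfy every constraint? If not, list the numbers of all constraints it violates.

Violated: 6, 9.

1. values -4, -5, 9 are pairwise distinct  ✓
2. values -5 < -4 < 9  ✓
3. X = -4, and -4 ≠ -2  ✓
4. T² + S² = (-5)² + 9² = 25 + 81 = 106  ✓
5. U = -5 > -8, so we need X ≤ -3; X = -4 ≤ -3  ✓
6. S = 9 is outside [10, 13]  ✗
7. T − U = -5 − (-5) = 0  ✓
8. min(-5, -4) = -5  ✓
9. |-5 − 9| = 14; 14 > 13, exceeds bound 13  ✗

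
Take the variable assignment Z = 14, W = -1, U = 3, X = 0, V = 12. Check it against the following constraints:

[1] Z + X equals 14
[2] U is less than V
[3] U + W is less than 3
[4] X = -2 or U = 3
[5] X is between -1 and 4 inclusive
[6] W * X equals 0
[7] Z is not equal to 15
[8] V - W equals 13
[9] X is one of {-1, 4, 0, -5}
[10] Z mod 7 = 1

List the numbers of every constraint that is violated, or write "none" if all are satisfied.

The assignment fails constraint 10.

[1] Z + X = 14 + 0 = 14 — holds.
[2] U = 3, V = 12; 3 < 12 — holds.
[3] U + W = 3 + (-1) = 2; 2 < 3 — holds.
[4] X = 0 ≠ -2, but U = 3 = 3 (second disjunct) — holds.
[5] X = 0 lies in [-1, 4] — holds.
[6] W * X = -1 * 0 = 0 — holds.
[7] Z = 14, and 14 ≠ 15 — holds.
[8] V - W = 12 - (-1) = 13 — holds.
[9] X = 0 is in {-1, 4, 0, -5} — holds.
[10] 14 mod 7 = 0, not 1 — fails.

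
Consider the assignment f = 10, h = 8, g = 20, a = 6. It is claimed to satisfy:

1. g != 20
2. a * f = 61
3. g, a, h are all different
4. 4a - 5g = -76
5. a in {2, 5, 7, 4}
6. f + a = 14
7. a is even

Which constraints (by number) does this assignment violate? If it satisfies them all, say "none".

1. g = 20, but 20 is required to differ — fails.
2. a * f = 6 * 10 = 60, not 61 — fails.
3. values 20, 6, 8 are pairwise distinct — holds.
4. 4a - 5g = 4(6) - 5(20) = -76 — holds.
5. a = 6 is not in {2, 5, 7, 4} — fails.
6. f + a = 10 + 6 = 16, not 14 — fails.
7. a = 6 is even — holds.

Constraints 1, 2, 5, and 6 are violated.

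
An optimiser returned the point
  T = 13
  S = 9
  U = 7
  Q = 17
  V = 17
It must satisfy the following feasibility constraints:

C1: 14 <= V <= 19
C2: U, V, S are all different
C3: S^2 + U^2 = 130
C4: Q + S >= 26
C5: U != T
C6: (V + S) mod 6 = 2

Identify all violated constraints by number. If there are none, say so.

C1: V = 17 lies in [14, 19] — OK.
C2: values 7, 17, 9 are pairwise distinct — OK.
C3: S^2 + U^2 = 9^2 + 7^2 = 81 + 49 = 130 — OK.
C4: Q + S = 17 + 9 = 26; 26 ≥ 26 — OK.
C5: U = 7, T = 13; distinct — OK.
C6: V + S = 26; 26 mod 6 = 2 — OK.

No violations.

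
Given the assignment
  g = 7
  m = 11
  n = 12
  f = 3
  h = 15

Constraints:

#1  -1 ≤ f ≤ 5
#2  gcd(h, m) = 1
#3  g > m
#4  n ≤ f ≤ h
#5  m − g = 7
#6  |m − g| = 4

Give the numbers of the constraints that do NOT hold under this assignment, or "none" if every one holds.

Violated: 3, 4, 5.

#1 f = 3 lies in [-1, 5] — holds.
#2 gcd(15, 11) = 1 — holds.
#3 g = 7, m = 11; 7 ≤ 11 (want >) — does not hold.
#4 values 12, 3, 15; n = 12 is not ≤ f = 3 — does not hold.
#5 m − g = 11 − 7 = 4, not 7 — does not hold.
#6 |11 − 7| = 4 — holds.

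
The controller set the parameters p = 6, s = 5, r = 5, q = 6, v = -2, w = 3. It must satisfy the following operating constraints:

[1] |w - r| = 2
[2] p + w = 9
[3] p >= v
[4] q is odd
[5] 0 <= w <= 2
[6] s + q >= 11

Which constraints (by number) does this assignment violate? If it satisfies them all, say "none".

[1] |3 - 5| = 2 — holds.
[2] p + w = 6 + 3 = 9 — holds.
[3] p = 6, v = -2; 6 ≥ -2 — holds.
[4] q = 6 is even — fails.
[5] w = 3 is outside [0, 2] — fails.
[6] s + q = 5 + 6 = 11; 11 ≥ 11 — holds.

Violated: 4 and 5.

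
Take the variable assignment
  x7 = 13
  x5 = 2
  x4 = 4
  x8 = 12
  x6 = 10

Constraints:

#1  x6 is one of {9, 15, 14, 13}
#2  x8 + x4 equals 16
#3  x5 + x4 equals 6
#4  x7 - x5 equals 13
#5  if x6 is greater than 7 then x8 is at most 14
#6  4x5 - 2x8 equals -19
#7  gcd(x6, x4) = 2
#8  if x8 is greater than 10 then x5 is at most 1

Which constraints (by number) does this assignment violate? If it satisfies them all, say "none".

#1 x6 = 10 is not in {9, 15, 14, 13} — violated.
#2 x8 + x4 = 12 + 4 = 16 — OK.
#3 x5 + x4 = 2 + 4 = 6 — OK.
#4 x7 - x5 = 13 - 2 = 11, not 13 — violated.
#5 x6 = 10 > 7, so we need x8 ≤ 14; x8 = 12 ≤ 14 — OK.
#6 4x5 - 2x8 = 4(2) - 2(12) = -16, not -19 — violated.
#7 gcd(10, 4) = 2 — OK.
#8 x8 = 12 > 10, so we need x5 ≤ 1; but x5 = 2 > 1 — violated.

No — constraints 1, 4, 6, 8 are not satisfied.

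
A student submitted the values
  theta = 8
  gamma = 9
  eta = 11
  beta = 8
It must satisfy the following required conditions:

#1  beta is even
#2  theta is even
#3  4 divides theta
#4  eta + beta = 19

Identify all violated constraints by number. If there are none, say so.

None — every constraint holds.

#1 beta = 8 is even  OK
#2 theta = 8 is even  OK
#3 8 / 4 = 2, so 4 divides 8  OK
#4 eta + beta = 11 + 8 = 19  OK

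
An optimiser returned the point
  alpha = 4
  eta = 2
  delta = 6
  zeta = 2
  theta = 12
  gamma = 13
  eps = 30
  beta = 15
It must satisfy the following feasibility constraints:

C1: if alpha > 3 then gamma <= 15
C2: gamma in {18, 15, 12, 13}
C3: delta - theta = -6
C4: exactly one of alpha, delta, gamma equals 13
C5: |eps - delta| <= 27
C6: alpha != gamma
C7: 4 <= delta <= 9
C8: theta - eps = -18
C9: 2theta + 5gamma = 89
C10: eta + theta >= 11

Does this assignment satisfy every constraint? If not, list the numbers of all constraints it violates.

The assignment satisfies every constraint.

C1: alpha = 4 > 3, so we need gamma ≤ 15; gamma = 13 ≤ 15  OK
C2: gamma = 13 is in {18, 15, 12, 13}  OK
C3: delta - theta = 6 - 12 = -6  OK
C4: alpha=4, delta=6, gamma=13; 1 of them equals 13  OK
C5: |30 - 6| = 24; 24 ≤ 27  OK
C6: alpha = 4, gamma = 13; distinct  OK
C7: delta = 6 lies in [4, 9]  OK
C8: theta - eps = 12 - 30 = -18  OK
C9: 2theta + 5gamma = 2(12) + 5(13) = 89  OK
C10: eta + theta = 2 + 12 = 14; 14 ≥ 11  OK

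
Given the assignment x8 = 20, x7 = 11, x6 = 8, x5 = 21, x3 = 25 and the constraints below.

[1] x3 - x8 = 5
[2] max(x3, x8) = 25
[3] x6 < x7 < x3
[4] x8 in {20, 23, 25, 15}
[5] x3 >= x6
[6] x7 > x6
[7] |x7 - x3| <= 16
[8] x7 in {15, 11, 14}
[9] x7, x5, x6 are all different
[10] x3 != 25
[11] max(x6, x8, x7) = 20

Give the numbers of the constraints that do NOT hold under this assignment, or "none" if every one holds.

[1] x3 - x8 = 25 - 20 = 5 — satisfied.
[2] max(25, 20) = 25 — satisfied.
[3] values 8 < 11 < 25 — satisfied.
[4] x8 = 20 is in {20, 23, 25, 15} — satisfied.
[5] x3 = 25, x6 = 8; 25 ≥ 8 — satisfied.
[6] x7 = 11, x6 = 8; 11 > 8 — satisfied.
[7] |11 - 25| = 14; 14 ≤ 16 — satisfied.
[8] x7 = 11 is in {15, 11, 14} — satisfied.
[9] values 11, 21, 8 are pairwise distinct — satisfied.
[10] x3 = 25, but 25 is required to differ — violated.
[11] max(8, 20, 11) = 20 — satisfied.

Constraint 10 is violated.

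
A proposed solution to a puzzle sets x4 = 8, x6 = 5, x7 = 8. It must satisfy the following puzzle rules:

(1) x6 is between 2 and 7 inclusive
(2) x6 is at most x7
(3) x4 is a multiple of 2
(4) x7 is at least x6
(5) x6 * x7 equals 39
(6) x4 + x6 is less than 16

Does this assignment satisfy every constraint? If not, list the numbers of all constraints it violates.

(1) x6 = 5 lies in [2, 7] — OK.
(2) x6 = 5, x7 = 8; 5 ≤ 8 — OK.
(3) 8 / 2 = 4, so 2 divides 8 — OK.
(4) x7 = 8, x6 = 5; 8 ≥ 5 — OK.
(5) x6 * x7 = 5 * 8 = 40, not 39 — violated.
(6) x4 + x6 = 8 + 5 = 13; 13 < 16 — OK.

Violated: 5.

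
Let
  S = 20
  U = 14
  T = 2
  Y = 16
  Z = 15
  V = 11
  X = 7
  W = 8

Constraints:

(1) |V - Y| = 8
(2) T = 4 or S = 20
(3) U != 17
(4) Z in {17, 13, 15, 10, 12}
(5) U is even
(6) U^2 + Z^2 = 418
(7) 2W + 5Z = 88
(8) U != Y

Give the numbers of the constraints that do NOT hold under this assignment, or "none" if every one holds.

(1) |11 - 16| = 5, not 8 — violated.
(2) T = 2 ≠ 4, but S = 20 = 20 (second disjunct) — satisfied.
(3) U = 14, and 14 ≠ 17 — satisfied.
(4) Z = 15 is in {17, 13, 15, 10, 12} — satisfied.
(5) U = 14 is even — satisfied.
(6) U^2 + Z^2 = 14^2 + 15^2 = 196 + 225 = 421, not 418 — violated.
(7) 2W + 5Z = 2(8) + 5(15) = 91, not 88 — violated.
(8) U = 14, Y = 16; distinct — satisfied.

No — constraints 1, 6, 7 are not satisfied.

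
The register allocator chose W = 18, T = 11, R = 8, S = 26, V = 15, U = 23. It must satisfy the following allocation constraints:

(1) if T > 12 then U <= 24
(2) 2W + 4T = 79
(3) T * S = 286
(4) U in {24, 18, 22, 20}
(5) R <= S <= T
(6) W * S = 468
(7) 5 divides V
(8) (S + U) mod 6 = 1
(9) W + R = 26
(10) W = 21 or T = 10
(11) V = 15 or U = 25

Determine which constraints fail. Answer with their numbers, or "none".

(1) T = 11, not > 12; antecedent false, conditional vacuously true  true
(2) 2W + 4T = 2(18) + 4(11) = 80, not 79  false
(3) T * S = 11 * 26 = 286  true
(4) U = 23 is not in {24, 18, 22, 20}  false
(5) values 8, 26, 11; S = 26 is not <= T = 11  false
(6) W * S = 18 * 26 = 468  true
(7) 15 / 5 = 3, so 5 divides 15  true
(8) S + U = 49; 49 mod 6 = 1  true
(9) W + R = 18 + 8 = 26  true
(10) W = 18 ≠ 21 and T = 11 ≠ 10; both disjuncts false  false
(11) V = 15 = 15 (first disjunct)  true

Violated: 2, 4, 5, and 10.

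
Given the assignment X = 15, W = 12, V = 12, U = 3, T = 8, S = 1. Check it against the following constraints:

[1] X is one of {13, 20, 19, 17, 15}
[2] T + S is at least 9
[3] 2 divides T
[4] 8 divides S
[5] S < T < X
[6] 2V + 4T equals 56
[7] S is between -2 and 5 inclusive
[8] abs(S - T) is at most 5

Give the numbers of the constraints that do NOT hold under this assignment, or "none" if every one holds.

[1] X = 15 is in {13, 20, 19, 17, 15} — holds.
[2] T + S = 8 + 1 = 9; 9 ≥ 9 — holds.
[3] 8 / 2 = 4, so 2 divides 8 — holds.
[4] 1 = 8*0 + 1, so 8 does not divide 1 — does not hold.
[5] values 1 < 8 < 15 — holds.
[6] 2V + 4T = 2(12) + 4(8) = 56 — holds.
[7] S = 1 lies in [-2, 5] — holds.
[8] abs(1 - 8) = 7; 7 > 5, exceeds bound 5 — does not hold.

Violated: 4 and 8.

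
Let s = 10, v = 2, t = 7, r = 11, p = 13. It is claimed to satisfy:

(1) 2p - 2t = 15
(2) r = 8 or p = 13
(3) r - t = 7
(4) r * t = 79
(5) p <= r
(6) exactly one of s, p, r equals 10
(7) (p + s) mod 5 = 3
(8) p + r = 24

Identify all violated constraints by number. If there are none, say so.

(1) 2p - 2t = 2(13) - 2(7) = 12, not 15 — violated.
(2) r = 11 ≠ 8, but p = 13 = 13 (second disjunct) — OK.
(3) r - t = 11 - 7 = 4, not 7 — violated.
(4) r * t = 11 * 7 = 77, not 79 — violated.
(5) p = 13, r = 11; 13 > 11 (want ≤) — violated.
(6) s=10, p=13, r=11; 1 of them equals 10 — OK.
(7) p + s = 23; 23 mod 5 = 3 — OK.
(8) p + r = 13 + 11 = 24 — OK.

The assignment fails constraints 1, 3, 4, and 5.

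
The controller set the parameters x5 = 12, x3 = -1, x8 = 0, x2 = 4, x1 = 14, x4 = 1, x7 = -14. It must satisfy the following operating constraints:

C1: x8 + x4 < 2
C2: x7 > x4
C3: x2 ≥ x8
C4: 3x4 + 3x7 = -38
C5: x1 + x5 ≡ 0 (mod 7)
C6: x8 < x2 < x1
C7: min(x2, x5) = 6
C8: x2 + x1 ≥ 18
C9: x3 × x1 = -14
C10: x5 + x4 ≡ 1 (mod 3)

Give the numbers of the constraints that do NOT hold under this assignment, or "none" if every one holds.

Constraints 2, 4, 5, and 7 do not hold.

C1: x8 + x4 = 0 + 1 = 1; 1 < 2  holds
C2: x7 = -14, x4 = 1; -14 ≤ 1 (want >)  fails
C3: x2 = 4, x8 = 0; 4 ≥ 0  holds
C4: 3x4 + 3x7 = 3(1) + 3(-14) = -39, not -38  fails
C5: x1 + x5 = 26; 26 mod 7 = 5, not 0  fails
C6: values 0 < 4 < 14  holds
C7: min(4, 12) = 4, not 6  fails
C8: x2 + x1 = 4 + 14 = 18; 18 ≥ 18  holds
C9: x3 × x1 = -1 × 14 = -14  holds
C10: x5 + x4 = 13; 13 mod 3 = 1  holds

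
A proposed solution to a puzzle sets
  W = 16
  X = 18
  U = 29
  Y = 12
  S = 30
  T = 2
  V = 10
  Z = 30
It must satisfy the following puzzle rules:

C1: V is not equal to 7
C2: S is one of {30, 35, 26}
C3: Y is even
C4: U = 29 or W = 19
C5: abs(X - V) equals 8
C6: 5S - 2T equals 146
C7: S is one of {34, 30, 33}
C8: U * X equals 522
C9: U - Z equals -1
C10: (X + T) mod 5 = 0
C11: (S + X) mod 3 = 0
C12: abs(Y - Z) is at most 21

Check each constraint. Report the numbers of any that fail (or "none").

C1: V = 10, and 10 ≠ 7 — holds.
C2: S = 30 is in {30, 35, 26} — holds.
C3: Y = 12 is even — holds.
C4: U = 29 = 29 (first disjunct) — holds.
C5: abs(18 - 10) = 8 — holds.
C6: 5S - 2T = 5(30) - 2(2) = 146 — holds.
C7: S = 30 is in {34, 30, 33} — holds.
C8: U * X = 29 * 18 = 522 — holds.
C9: U - Z = 29 - 30 = -1 — holds.
C10: X + T = 20; 20 mod 5 = 0 — holds.
C11: S + X = 48; 48 mod 3 = 0 — holds.
C12: abs(12 - 30) = 18; 18 ≤ 21 — holds.

None — every constraint holds.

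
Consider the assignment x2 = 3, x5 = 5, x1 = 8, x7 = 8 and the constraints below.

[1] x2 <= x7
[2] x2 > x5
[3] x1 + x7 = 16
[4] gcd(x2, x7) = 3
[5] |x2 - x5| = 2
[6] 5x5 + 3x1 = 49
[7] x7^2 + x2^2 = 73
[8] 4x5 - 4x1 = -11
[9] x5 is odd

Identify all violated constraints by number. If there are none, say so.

[1] x2 = 3, x7 = 8; 3 ≤ 8 — satisfied.
[2] x2 = 3, x5 = 5; 3 ≤ 5 (want >) — violated.
[3] x1 + x7 = 8 + 8 = 16 — satisfied.
[4] gcd(3, 8) = 1, not 3 — violated.
[5] |3 - 5| = 2 — satisfied.
[6] 5x5 + 3x1 = 5(5) + 3(8) = 49 — satisfied.
[7] x7^2 + x2^2 = 8^2 + 3^2 = 64 + 9 = 73 — satisfied.
[8] 4x5 - 4x1 = 4(5) - 4(8) = -12, not -11 — violated.
[9] x5 = 5 is odd — satisfied.

Violated: 2, 4, and 8.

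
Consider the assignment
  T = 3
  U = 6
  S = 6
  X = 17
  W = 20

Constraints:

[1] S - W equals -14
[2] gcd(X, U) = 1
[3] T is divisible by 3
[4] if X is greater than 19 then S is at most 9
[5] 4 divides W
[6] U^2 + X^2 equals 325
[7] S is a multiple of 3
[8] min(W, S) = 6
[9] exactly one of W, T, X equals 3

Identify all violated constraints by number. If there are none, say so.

The assignment satisfies every constraint.

[1] S - W = 6 - 20 = -14 — holds.
[2] gcd(17, 6) = 1 — holds.
[3] 3 / 3 = 1, so 3 divides 3 — holds.
[4] X = 17, not > 19; antecedent false, conditional vacuously true — holds.
[5] 20 / 4 = 5, so 4 divides 20 — holds.
[6] U^2 + X^2 = 6^2 + 17^2 = 36 + 289 = 325 — holds.
[7] 6 / 3 = 2, so 3 divides 6 — holds.
[8] min(20, 6) = 6 — holds.
[9] W=20, T=3, X=17; 1 of them equals 3 — holds.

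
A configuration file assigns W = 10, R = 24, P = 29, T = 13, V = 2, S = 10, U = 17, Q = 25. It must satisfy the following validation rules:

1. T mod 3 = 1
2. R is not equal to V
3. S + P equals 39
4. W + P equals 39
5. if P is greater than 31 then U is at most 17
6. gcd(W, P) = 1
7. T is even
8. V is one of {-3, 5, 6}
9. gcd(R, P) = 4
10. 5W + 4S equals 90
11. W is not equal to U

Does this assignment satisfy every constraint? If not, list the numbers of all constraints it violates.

Violated: 7, 8, 9.

1. 13 mod 3 = 1 — holds.
2. R = 24, V = 2; distinct — holds.
3. S + P = 10 + 29 = 39 — holds.
4. W + P = 10 + 29 = 39 — holds.
5. P = 29, not > 31; antecedent false, conditional vacuously true — holds.
6. gcd(10, 29) = 1 — holds.
7. T = 13 is odd — fails.
8. V = 2 is not in {-3, 5, 6} — fails.
9. gcd(24, 29) = 1, not 4 — fails.
10. 5W + 4S = 5(10) + 4(10) = 90 — holds.
11. W = 10, U = 17; distinct — holds.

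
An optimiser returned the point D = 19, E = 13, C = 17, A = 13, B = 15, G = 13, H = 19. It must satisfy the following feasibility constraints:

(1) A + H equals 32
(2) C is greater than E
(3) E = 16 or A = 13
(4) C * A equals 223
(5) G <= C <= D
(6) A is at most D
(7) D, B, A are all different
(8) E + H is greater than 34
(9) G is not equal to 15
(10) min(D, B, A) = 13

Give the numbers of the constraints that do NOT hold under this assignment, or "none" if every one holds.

Constraints 4 and 8 are violated.

(1) A + H = 13 + 19 = 32  ✔
(2) C = 17, E = 13; 17 > 13  ✔
(3) E = 13 ≠ 16, but A = 13 = 13 (second disjunct)  ✔
(4) C * A = 17 * 13 = 221, not 223  ✘
(5) values 13 <= 17 <= 19  ✔
(6) A = 13, D = 19; 13 ≤ 19  ✔
(7) values 19, 15, 13 are pairwise distinct  ✔
(8) E + H = 13 + 19 = 32; 32 ≤ 34, bound 34 not met  ✘
(9) G = 13, and 13 ≠ 15  ✔
(10) min(19, 15, 13) = 13  ✔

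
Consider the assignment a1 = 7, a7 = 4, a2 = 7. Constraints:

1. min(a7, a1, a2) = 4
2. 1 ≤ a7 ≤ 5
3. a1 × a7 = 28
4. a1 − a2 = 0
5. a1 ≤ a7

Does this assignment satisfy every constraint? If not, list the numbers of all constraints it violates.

The assignment fails constraint 5.

1. min(4, 7, 7) = 4  ✔
2. a7 = 4 lies in [1, 5]  ✔
3. a1 × a7 = 7 × 4 = 28  ✔
4. a1 − a2 = 7 − 7 = 0  ✔
5. a1 = 7, a7 = 4; 7 > 4 (want ≤)  ✘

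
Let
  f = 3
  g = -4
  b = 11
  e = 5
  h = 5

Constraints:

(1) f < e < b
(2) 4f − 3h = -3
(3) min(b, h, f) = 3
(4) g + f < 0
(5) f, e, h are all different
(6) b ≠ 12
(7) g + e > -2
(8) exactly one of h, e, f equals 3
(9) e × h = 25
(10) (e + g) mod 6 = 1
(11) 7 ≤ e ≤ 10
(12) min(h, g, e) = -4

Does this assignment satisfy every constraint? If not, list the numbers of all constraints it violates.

(1) values 3 < 5 < 11 — holds.
(2) 4f − 3h = 4(3) − 3(5) = -3 — holds.
(3) min(11, 5, 3) = 3 — holds.
(4) g + f = -4 + 3 = -1; -1 < 0 — holds.
(5) e = h = 5, not all different — does not hold.
(6) b = 11, and 11 ≠ 12 — holds.
(7) g + e = -4 + 5 = 1; 1 > -2 — holds.
(8) h=5, e=5, f=3; 1 of them equals 3 — holds.
(9) e × h = 5 × 5 = 25 — holds.
(10) e + g = 1; 1 mod 6 = 1 — holds.
(11) e = 5 is outside [7, 10] — does not hold.
(12) min(5, -4, 5) = -4 — holds.

No — constraints 5, 11 are not satisfied.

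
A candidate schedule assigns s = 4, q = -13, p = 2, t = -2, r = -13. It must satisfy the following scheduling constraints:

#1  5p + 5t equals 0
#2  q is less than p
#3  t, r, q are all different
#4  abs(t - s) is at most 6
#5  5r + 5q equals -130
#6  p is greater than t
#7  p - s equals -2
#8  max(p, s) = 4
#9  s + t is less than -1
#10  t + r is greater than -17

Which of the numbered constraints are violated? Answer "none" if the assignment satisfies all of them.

#1 5p + 5t = 5(2) + 5(-2) = 0 — holds.
#2 q = -13, p = 2; -13 < 2 — holds.
#3 r = q = -13, not all different — fails.
#4 abs(-2 - 4) = 6; 6 ≤ 6 — holds.
#5 5r + 5q = 5(-13) + 5(-13) = -130 — holds.
#6 p = 2, t = -2; 2 > -2 — holds.
#7 p - s = 2 - 4 = -2 — holds.
#8 max(2, 4) = 4 — holds.
#9 s + t = 4 + (-2) = 2; 2 ≥ -1, bound -1 not met — fails.
#10 t + r = -2 + (-13) = -15; -15 > -17 — holds.

No — constraints 3 and 9 are not satisfied.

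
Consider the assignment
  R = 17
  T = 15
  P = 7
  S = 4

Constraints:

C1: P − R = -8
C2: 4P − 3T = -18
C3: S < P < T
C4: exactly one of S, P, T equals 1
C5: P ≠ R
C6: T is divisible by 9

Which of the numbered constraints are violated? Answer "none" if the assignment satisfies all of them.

The assignment fails constraints 1, 2, 4, and 6.

C1: P − R = 7 − 17 = -10, not -8 — violated.
C2: 4P − 3T = 4(7) − 3(15) = -17, not -18 — violated.
C3: values 4 < 7 < 15 — satisfied.
C4: S=4, P=7, T=15; 0 of them equal 1, not exactly one — violated.
C5: P = 7, R = 17; distinct — satisfied.
C6: 15 = 9×1 + 6, so 9 does not divide 15 — violated.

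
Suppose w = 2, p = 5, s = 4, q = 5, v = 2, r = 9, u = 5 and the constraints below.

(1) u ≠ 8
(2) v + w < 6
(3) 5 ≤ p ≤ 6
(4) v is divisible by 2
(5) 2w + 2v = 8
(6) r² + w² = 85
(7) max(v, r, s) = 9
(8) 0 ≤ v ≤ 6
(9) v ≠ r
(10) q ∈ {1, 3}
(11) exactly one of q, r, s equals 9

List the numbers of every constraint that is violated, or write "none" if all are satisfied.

(1) u = 5, and 5 ≠ 8  holds
(2) v + w = 2 + 2 = 4; 4 < 6  holds
(3) p = 5 lies in [5, 6]  holds
(4) 2 / 2 = 1, so 2 divides 2  holds
(5) 2w + 2v = 2(2) + 2(2) = 8  holds
(6) r² + w² = 9² + 2² = 81 + 4 = 85  holds
(7) max(2, 9, 4) = 9  holds
(8) v = 2 lies in [0, 6]  holds
(9) v = 2, r = 9; distinct  holds
(10) q = 5 is not in {1, 3}  fails
(11) q=5, r=9, s=4; 1 of them equals 9  holds

Violated: 10.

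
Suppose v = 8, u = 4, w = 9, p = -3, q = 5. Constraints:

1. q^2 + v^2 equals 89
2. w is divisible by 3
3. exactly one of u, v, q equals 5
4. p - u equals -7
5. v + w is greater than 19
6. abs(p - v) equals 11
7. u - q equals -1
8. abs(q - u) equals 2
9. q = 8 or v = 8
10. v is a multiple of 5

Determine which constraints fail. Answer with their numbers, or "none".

1. q^2 + v^2 = 5^2 + 8^2 = 25 + 64 = 89  yes
2. 9 / 3 = 3, so 3 divides 9  yes
3. u=4, v=8, q=5; 1 of them equals 5  yes
4. p - u = -3 - 4 = -7  yes
5. v + w = 8 + 9 = 17; 17 ≤ 19, bound 19 not met  no
6. abs(-3 - 8) = 11  yes
7. u - q = 4 - 5 = -1  yes
8. abs(5 - 4) = 1, not 2  no
9. q = 5 ≠ 8, but v = 8 = 8 (second disjunct)  yes
10. 8 = 5*1 + 3, so 5 does not divide 8  no

Violated: 5, 8, 10.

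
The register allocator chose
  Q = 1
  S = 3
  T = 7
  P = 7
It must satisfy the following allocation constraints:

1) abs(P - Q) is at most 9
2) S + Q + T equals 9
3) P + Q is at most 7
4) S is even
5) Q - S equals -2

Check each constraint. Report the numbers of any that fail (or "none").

Violated: 2, 3, and 4.

1) abs(7 - 1) = 6; 6 ≤ 9 — satisfied.
2) S + Q + T = 3 + 1 + 7 = 11, not 9 — violated.
3) P + Q = 7 + 1 = 8; 8 > 7, bound 7 not met — violated.
4) S = 3 is odd — violated.
5) Q - S = 1 - 3 = -2 — satisfied.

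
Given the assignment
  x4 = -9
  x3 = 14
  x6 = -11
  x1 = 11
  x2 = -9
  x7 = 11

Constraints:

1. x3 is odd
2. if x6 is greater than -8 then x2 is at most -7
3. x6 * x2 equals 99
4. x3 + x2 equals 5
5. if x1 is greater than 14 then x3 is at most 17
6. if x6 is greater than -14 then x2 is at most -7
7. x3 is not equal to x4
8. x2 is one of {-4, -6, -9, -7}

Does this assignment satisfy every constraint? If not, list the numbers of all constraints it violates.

No — constraint 1 is not satisfied.

1. x3 = 14 is even  false
2. x6 = -11, not > -8; antecedent false, conditional vacuously true  true
3. x6 * x2 = -11 * (-9) = 99  true
4. x3 + x2 = 14 + (-9) = 5  true
5. x1 = 11, not > 14; antecedent false, conditional vacuously true  true
6. x6 = -11 > -14, so we need x2 ≤ -7; x2 = -9 ≤ -7  true
7. x3 = 14, x4 = -9; distinct  true
8. x2 = -9 is in {-4, -6, -9, -7}  true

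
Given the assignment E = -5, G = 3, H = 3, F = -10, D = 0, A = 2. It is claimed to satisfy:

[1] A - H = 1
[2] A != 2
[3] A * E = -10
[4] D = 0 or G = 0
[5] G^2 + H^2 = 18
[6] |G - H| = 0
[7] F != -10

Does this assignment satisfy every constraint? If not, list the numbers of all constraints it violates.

[1] A - H = 2 - 3 = -1, not 1 — violated.
[2] A = 2, but 2 is required to differ — violated.
[3] A * E = 2 * (-5) = -10 — satisfied.
[4] D = 0 = 0 (first disjunct) — satisfied.
[5] G^2 + H^2 = 3^2 + 3^2 = 9 + 9 = 18 — satisfied.
[6] |3 - 3| = 0 — satisfied.
[7] F = -10, but -10 is required to differ — violated.

The assignment fails constraints 1, 2, 7.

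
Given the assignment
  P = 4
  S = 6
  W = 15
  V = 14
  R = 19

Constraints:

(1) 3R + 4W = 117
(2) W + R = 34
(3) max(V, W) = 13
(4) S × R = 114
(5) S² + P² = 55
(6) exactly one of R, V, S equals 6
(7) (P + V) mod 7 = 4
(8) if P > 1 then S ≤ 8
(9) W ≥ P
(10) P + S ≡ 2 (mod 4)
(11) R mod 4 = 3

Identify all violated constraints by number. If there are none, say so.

Constraints 3, 5 are violated.

(1) 3R + 4W = 3(19) + 4(15) = 117  OK
(2) W + R = 15 + 19 = 34  OK
(3) max(14, 15) = 15, not 13  FAIL
(4) S × R = 6 × 19 = 114  OK
(5) S² + P² = 6² + 4² = 36 + 16 = 52, not 55  FAIL
(6) R=19, V=14, S=6; 1 of them equals 6  OK
(7) P + V = 18; 18 mod 7 = 4  OK
(8) P = 4 > 1, so we need S ≤ 8; S = 6 ≤ 8  OK
(9) W = 15, P = 4; 15 ≥ 4  OK
(10) P + S = 10; 10 mod 4 = 2  OK
(11) 19 mod 4 = 3  OK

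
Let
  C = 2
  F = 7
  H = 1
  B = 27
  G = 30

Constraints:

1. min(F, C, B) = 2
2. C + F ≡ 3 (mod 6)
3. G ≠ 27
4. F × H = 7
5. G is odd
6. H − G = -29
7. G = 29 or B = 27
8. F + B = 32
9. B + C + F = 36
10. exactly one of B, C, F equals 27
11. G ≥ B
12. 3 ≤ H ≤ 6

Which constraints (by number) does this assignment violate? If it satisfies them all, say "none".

1. min(7, 2, 27) = 2  OK
2. C + F = 9; 9 mod 6 = 3  OK
3. G = 30, and 30 ≠ 27  OK
4. F × H = 7 × 1 = 7  OK
5. G = 30 is even  FAIL
6. H − G = 1 − 30 = -29  OK
7. G = 30 ≠ 29, but B = 27 = 27 (second disjunct)  OK
8. F + B = 7 + 27 = 34, not 32  FAIL
9. B + C + F = 27 + 2 + 7 = 36  OK
10. B=27, C=2, F=7; 1 of them equals 27  OK
11. G = 30, B = 27; 30 ≥ 27  OK
12. H = 1 is outside [3, 6]  FAIL

Constraints 5, 8, 12 do not hold.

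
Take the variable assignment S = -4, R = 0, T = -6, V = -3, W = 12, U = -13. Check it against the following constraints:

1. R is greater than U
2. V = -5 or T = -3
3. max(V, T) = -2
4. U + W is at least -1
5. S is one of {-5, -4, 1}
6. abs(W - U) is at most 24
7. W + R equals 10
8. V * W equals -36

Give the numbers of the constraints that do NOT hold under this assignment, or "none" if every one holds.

1. R = 0, U = -13; 0 > -13  ✔
2. V = -3 ≠ -5 and T = -6 ≠ -3; both disjuncts false  ✘
3. max(-3, -6) = -3, not -2  ✘
4. U + W = -13 + 12 = -1; -1 ≥ -1  ✔
5. S = -4 is in {-5, -4, 1}  ✔
6. abs(12 - (-13)) = 25; 25 > 24, exceeds bound 24  ✘
7. W + R = 12 + 0 = 12, not 10  ✘
8. V * W = -3 * 12 = -36  ✔

Violated: 2, 3, 6, and 7.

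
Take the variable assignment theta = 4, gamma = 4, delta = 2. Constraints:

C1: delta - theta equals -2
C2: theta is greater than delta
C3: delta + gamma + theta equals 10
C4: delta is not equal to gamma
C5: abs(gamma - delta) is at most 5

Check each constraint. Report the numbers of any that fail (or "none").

C1: delta - theta = 2 - 4 = -2 — holds.
C2: theta = 4, delta = 2; 4 > 2 — holds.
C3: delta + gamma + theta = 2 + 4 + 4 = 10 — holds.
C4: delta = 2, gamma = 4; distinct — holds.
C5: abs(4 - 2) = 2; 2 ≤ 5 — holds.

Yes — all constraints hold.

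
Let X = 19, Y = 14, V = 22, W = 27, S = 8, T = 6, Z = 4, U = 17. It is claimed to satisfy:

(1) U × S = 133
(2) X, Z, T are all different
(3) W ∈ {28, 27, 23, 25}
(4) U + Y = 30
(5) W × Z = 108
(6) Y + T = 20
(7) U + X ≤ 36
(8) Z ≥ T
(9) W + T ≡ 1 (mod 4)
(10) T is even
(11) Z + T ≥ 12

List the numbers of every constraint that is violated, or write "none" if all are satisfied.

(1) U × S = 17 × 8 = 136, not 133 — fails.
(2) values 19, 4, 6 are pairwise distinct — holds.
(3) W = 27 is in {28, 27, 23, 25} — holds.
(4) U + Y = 17 + 14 = 31, not 30 — fails.
(5) W × Z = 27 × 4 = 108 — holds.
(6) Y + T = 14 + 6 = 20 — holds.
(7) U + X = 17 + 19 = 36; 36 ≤ 36 — holds.
(8) Z = 4, T = 6; 4 < 6 (want ≥) — fails.
(9) W + T = 33; 33 mod 4 = 1 — holds.
(10) T = 6 is even — holds.
(11) Z + T = 4 + 6 = 10; 10 < 12, bound 12 not met — fails.

The assignment fails constraints 1, 4, 8, and 11.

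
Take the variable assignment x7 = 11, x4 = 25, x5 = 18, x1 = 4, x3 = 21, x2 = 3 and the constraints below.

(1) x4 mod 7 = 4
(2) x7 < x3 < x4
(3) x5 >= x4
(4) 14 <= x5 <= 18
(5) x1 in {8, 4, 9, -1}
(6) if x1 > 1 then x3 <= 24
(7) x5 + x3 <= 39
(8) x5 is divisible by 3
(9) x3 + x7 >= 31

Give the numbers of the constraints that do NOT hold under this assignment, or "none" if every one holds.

Constraint 3 does not hold.

(1) 25 mod 7 = 4  OK
(2) values 11 < 21 < 25  OK
(3) x5 = 18, x4 = 25; 18 < 25 (want ≥)  FAIL
(4) x5 = 18 lies in [14, 18]  OK
(5) x1 = 4 is in {8, 4, 9, -1}  OK
(6) x1 = 4 > 1, so we need x3 ≤ 24; x3 = 21 ≤ 24  OK
(7) x5 + x3 = 18 + 21 = 39; 39 ≤ 39  OK
(8) 18 / 3 = 6, so 3 divides 18  OK
(9) x3 + x7 = 21 + 11 = 32; 32 ≥ 31  OK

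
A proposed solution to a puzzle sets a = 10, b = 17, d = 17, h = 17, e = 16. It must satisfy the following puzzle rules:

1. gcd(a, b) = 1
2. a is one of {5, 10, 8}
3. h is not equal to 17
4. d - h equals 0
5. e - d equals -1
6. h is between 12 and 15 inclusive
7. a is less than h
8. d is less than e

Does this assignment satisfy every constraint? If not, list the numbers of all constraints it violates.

1. gcd(10, 17) = 1  ✓
2. a = 10 is in {5, 10, 8}  ✓
3. h = 17, but 17 is required to differ  ✗
4. d - h = 17 - 17 = 0  ✓
5. e - d = 16 - 17 = -1  ✓
6. h = 17 is outside [12, 15]  ✗
7. a = 10, h = 17; 10 < 17  ✓
8. d = 17, e = 16; 17 ≥ 16 (want <)  ✗

No — constraints 3, 6, and 8 are not satisfied.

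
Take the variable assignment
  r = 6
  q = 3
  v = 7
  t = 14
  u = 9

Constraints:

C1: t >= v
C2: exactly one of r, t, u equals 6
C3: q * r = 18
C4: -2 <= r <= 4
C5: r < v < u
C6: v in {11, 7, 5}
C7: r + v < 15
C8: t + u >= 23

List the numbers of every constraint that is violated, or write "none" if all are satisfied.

No — constraint 4 is not satisfied.

C1: t = 14, v = 7; 14 ≥ 7 — holds.
C2: r=6, t=14, u=9; 1 of them equals 6 — holds.
C3: q * r = 3 * 6 = 18 — holds.
C4: r = 6 is outside [-2, 4] — fails.
C5: values 6 < 7 < 9 — holds.
C6: v = 7 is in {11, 7, 5} — holds.
C7: r + v = 6 + 7 = 13; 13 < 15 — holds.
C8: t + u = 14 + 9 = 23; 23 ≥ 23 — holds.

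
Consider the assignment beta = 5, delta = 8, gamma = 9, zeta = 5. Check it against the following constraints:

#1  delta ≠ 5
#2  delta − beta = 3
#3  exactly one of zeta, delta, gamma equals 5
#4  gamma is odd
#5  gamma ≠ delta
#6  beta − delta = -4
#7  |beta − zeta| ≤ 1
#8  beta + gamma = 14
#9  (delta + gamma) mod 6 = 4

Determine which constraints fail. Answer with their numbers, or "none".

#1 delta = 8, and 8 ≠ 5  yes
#2 delta − beta = 8 − 5 = 3  yes
#3 zeta=5, delta=8, gamma=9; 1 of them equals 5  yes
#4 gamma = 9 is odd  yes
#5 gamma = 9, delta = 8; distinct  yes
#6 beta − delta = 5 − 8 = -3, not -4  no
#7 |5 − 5| = 0; 0 ≤ 1  yes
#8 beta + gamma = 5 + 9 = 14  yes
#9 delta + gamma = 17; 17 mod 6 = 5, not 4  no

The assignment fails constraints 6, 9.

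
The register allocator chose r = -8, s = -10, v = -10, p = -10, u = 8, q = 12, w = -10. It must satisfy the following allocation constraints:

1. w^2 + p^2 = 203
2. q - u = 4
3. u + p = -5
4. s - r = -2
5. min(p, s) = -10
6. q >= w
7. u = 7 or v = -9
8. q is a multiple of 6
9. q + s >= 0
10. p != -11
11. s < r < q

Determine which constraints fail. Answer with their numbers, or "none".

No — constraints 1, 3, 7 are not satisfied.

1. w^2 + p^2 = (-10)^2 + (-10)^2 = 100 + 100 = 200, not 203  ✗
2. q - u = 12 - 8 = 4  ✓
3. u + p = 8 + (-10) = -2, not -5  ✗
4. s - r = -10 - (-8) = -2  ✓
5. min(-10, -10) = -10  ✓
6. q = 12, w = -10; 12 ≥ -10  ✓
7. u = 8 ≠ 7 and v = -10 ≠ -9; both disjuncts false  ✗
8. 12 / 6 = 2, so 6 divides 12  ✓
9. q + s = 12 + (-10) = 2; 2 ≥ 0  ✓
10. p = -10, and -10 ≠ -11  ✓
11. values -10 < -8 < 12  ✓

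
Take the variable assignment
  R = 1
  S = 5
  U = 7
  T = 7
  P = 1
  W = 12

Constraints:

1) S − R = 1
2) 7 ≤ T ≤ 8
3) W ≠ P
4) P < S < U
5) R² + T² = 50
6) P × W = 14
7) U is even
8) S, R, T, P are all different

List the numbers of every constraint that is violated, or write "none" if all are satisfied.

The assignment fails constraints 1, 6, 7, 8.

1) S − R = 5 − 1 = 4, not 1 — violated.
2) T = 7 lies in [7, 8] — OK.
3) W = 12, P = 1; distinct — OK.
4) values 1 < 5 < 7 — OK.
5) R² + T² = 1² + 7² = 1 + 49 = 50 — OK.
6) P × W = 1 × 12 = 12, not 14 — violated.
7) U = 7 is odd — violated.
8) R = P = 1, not all different — violated.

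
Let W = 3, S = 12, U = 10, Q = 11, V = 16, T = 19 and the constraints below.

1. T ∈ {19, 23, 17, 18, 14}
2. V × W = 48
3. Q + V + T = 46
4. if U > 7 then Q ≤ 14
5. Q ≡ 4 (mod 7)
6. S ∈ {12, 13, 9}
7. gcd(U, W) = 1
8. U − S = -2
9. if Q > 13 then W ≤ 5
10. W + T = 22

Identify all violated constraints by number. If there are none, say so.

Yes — all constraints hold.

1. T = 19 is in {19, 23, 17, 18, 14} — OK.
2. V × W = 16 × 3 = 48 — OK.
3. Q + V + T = 11 + 16 + 19 = 46 — OK.
4. U = 10 > 7, so we need Q ≤ 14; Q = 11 ≤ 14 — OK.
5. 11 mod 7 = 4 — OK.
6. S = 12 is in {12, 13, 9} — OK.
7. gcd(10, 3) = 1 — OK.
8. U − S = 10 − 12 = -2 — OK.
9. Q = 11, not > 13; antecedent false, conditional vacuously true — OK.
10. W + T = 3 + 19 = 22 — OK.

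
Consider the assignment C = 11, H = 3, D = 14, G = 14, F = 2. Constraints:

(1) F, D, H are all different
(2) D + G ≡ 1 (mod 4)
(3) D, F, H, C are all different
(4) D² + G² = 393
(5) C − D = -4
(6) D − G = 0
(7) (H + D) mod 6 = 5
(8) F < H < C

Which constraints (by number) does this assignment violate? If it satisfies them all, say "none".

(1) values 2, 14, 3 are pairwise distinct — holds.
(2) D + G = 28; 28 mod 4 = 0, not 1 — does not hold.
(3) values 14, 2, 3, 11 are pairwise distinct — holds.
(4) D² + G² = 14² + 14² = 196 + 196 = 392, not 393 — does not hold.
(5) C − D = 11 − 14 = -3, not -4 — does not hold.
(6) D − G = 14 − 14 = 0 — holds.
(7) H + D = 17; 17 mod 6 = 5 — holds.
(8) values 2 < 3 < 11 — holds.

Violated: 2, 4, 5.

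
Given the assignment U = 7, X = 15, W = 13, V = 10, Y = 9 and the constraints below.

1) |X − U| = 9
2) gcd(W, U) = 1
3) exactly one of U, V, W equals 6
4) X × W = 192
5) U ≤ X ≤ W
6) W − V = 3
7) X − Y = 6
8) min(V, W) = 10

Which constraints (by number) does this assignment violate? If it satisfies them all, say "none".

No — constraints 1, 3, 4, 5 are not satisfied.

1) |15 − 7| = 8, not 9  ✗
2) gcd(13, 7) = 1  ✓
3) U=7, V=10, W=13; 0 of them equal 6, not exactly one  ✗
4) X × W = 15 × 13 = 195, not 192  ✗
5) values 7, 15, 13; X = 15 is not ≤ W = 13  ✗
6) W − V = 13 − 10 = 3  ✓
7) X − Y = 15 − 9 = 6  ✓
8) min(10, 13) = 10  ✓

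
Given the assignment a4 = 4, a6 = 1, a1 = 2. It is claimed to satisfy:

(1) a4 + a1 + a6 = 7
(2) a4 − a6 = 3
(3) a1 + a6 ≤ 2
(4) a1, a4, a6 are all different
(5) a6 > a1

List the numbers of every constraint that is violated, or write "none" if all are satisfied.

Violated: 3, 5.

(1) a4 + a1 + a6 = 4 + 2 + 1 = 7  OK
(2) a4 − a6 = 4 − 1 = 3  OK
(3) a1 + a6 = 2 + 1 = 3; 3 > 2, bound 2 not met  FAIL
(4) values 2, 4, 1 are pairwise distinct  OK
(5) a6 = 1, a1 = 2; 1 ≤ 2 (want >)  FAIL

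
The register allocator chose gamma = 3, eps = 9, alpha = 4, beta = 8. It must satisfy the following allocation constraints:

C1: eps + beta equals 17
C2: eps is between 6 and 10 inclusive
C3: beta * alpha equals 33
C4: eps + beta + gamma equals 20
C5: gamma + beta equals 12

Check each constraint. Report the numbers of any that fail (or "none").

C1: eps + beta = 9 + 8 = 17 — holds.
C2: eps = 9 lies in [6, 10] — holds.
C3: beta * alpha = 8 * 4 = 32, not 33 — fails.
C4: eps + beta + gamma = 9 + 8 + 3 = 20 — holds.
C5: gamma + beta = 3 + 8 = 11, not 12 — fails.

No — constraints 3, 5 are not satisfied.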